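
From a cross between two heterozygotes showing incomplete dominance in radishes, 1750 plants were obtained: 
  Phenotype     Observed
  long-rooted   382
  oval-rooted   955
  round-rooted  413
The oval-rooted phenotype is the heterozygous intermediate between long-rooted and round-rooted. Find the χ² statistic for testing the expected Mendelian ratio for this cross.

15.727

With incomplete dominance, a heterozygote × heterozygote cross gives a 1:2:1 phenotypic ratio.
Total ratio parts = 4. Expected numbers out of 1750:
  long-rooted: 1750 × 1/4 = 437.5
  oval-rooted: 1750 × 2/4 = 875
  round-rooted: 1750 × 1/4 = 437.5
χ² = Σ (O − E)² / E
  long-rooted: (382 − 437.5)² / 437.5 = 7.0406
  oval-rooted: (955 − 875)² / 875 = 7.3143
  round-rooted: (413 − 437.5)² / 437.5 = 1.3720
χ² = 7.0406 + 7.3143 + 1.3720 = 15.7269 ≈ 15.727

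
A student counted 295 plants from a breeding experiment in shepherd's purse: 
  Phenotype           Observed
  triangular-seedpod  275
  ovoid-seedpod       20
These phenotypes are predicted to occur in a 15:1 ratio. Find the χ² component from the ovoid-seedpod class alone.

0.132

The 15:1 ratio has 16 parts, so with N = 295 the expected counts are:
  triangular-seedpod: 295 × 15/16 = 276.5625
  ovoid-seedpod: 295 × 1/16 = 18.4375
Contribution of ovoid-seedpod: (20 − 18.4375)² / 18.4375 = 0.1324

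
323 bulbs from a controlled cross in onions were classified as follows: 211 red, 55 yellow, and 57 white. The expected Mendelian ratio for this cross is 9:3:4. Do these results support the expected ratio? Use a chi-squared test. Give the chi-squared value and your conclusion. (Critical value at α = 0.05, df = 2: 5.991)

Under the 9:3:4 hypothesis (Σ ratio = 16, N = 323):
  red: 323 × 9/16 = 181.6875
  yellow: 323 × 3/16 = 60.5625
  white: 323 × 4/16 = 80.75
χ² = Σ (O − E)² / E
  red: (211 − 181.6875)² / 181.6875 = 4.7291
  yellow: (55 − 60.5625)² / 60.5625 = 0.5109
  white: (57 − 80.75)² / 80.75 = 6.9853
χ² = 4.7291 + 0.5109 + 6.9853 = 12.2253 ≈ 12.225
Degrees of freedom = 3 − 1 = 2; critical value at α = 0.05 is 5.991.
Since 12.225 > 5.991, we reject the null hypothesis — the data do not fit the 9:3:4 ratio.

12.225; not consistent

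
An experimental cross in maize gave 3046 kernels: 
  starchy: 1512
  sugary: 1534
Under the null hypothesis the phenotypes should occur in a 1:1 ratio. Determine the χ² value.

0.159

Total ratio parts = 2. Expected numbers out of 3046:
  starchy: 3046 × 1/2 = 1523
  sugary: 3046 × 1/2 = 1523
χ² = Σ (O − E)² / E
  starchy: (1512 − 1523)² / 1523 = 0.0794
  sugary: (1534 − 1523)² / 1523 = 0.0794
χ² = 0.0794 + 0.0794 = 0.1588 ≈ 0.159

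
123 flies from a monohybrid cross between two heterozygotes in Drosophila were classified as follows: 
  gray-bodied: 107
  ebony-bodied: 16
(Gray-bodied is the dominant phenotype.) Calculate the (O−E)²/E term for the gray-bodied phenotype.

For a monohybrid cross between heterozygotes with complete dominance, the expected phenotypic ratio is 3:1.
Expected counts for N = 123 under a 3:1 ratio (total parts = 4):
  gray-bodied: 123 × 3/4 = 92.25
  ebony-bodied: 123 × 1/4 = 30.75
Contribution of gray-bodied: (107 − 92.25)² / 92.25 = 2.3584

2.358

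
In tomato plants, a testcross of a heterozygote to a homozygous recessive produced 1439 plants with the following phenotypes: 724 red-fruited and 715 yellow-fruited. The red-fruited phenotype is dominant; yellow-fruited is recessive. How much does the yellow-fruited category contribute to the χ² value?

0.028

A testcross of a heterozygote (Aa × aa) gives a 1:1 phenotypic ratio.
Total ratio parts = 2. Expected numbers out of 1439:
  red-fruited: 1439 × 1/2 = 719.5
  yellow-fruited: 1439 × 1/2 = 719.5
Contribution of yellow-fruited: (715 − 719.5)² / 719.5 = 0.0281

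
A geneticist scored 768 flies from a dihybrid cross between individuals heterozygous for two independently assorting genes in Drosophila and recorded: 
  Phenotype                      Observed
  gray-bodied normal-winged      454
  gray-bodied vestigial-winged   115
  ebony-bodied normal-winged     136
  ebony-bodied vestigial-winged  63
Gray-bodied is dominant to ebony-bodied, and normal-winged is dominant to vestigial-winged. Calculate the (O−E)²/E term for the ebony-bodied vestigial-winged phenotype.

4.688

A dihybrid F₂ with independent assortment and complete dominance at both loci gives a 9:3:3:1 phenotypic ratio.
Total ratio parts = 16. Expected numbers out of 768:
  gray-bodied normal-winged: 768 × 9/16 = 432
  gray-bodied vestigial-winged: 768 × 3/16 = 144
  ebony-bodied normal-winged: 768 × 3/16 = 144
  ebony-bodied vestigial-winged: 768 × 1/16 = 48
Contribution of ebony-bodied vestigial-winged: (63 − 48)² / 48 = 4.6875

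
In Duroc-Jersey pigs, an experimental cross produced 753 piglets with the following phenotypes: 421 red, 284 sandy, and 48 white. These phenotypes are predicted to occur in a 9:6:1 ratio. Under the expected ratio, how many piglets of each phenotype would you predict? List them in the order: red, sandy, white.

Expected counts for N = 753 under a 9:6:1 ratio (total parts = 16):
  red: 753 × 9/16 = 423.5625
  sandy: 753 × 6/16 = 282.375
  white: 753 × 1/16 = 47.0625

423.5625, 282.375, 47.0625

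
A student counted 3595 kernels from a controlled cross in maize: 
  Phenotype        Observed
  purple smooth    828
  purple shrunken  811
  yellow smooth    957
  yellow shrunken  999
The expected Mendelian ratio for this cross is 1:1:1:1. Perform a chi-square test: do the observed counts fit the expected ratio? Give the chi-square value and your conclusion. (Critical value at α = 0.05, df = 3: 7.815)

Expected counts for N = 3595 under a 1:1:1:1 ratio (total parts = 4):
  purple smooth: 3595 × 1/4 = 898.75
  purple shrunken: 3595 × 1/4 = 898.75
  yellow smooth: 3595 × 1/4 = 898.75
  yellow shrunken: 3595 × 1/4 = 898.75
χ² = Σ (O − E)² / E
  purple smooth: (828 − 898.75)² / 898.75 = 5.5695
  purple shrunken: (811 − 898.75)² / 898.75 = 8.5675
  yellow smooth: (957 − 898.75)² / 898.75 = 3.7753
  yellow shrunken: (999 − 898.75)² / 898.75 = 11.1823
χ² = 5.5695 + 8.5675 + 3.7753 + 11.1823 = 29.0946 ≈ 29.095
Degrees of freedom = 4 − 1 = 3; critical value at α = 0.05 is 7.815.
Since 29.095 > 7.815, we reject the null hypothesis — the data do not fit the 1:1:1:1 ratio.

29.095; not consistent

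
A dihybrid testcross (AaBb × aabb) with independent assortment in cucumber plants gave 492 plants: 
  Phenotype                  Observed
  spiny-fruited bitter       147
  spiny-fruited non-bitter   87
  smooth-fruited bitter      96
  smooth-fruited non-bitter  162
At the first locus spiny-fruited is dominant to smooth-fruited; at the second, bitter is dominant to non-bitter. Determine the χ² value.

33.512

A dihybrid testcross with independent assortment gives a 1:1:1:1 ratio.
Expected counts for N = 492 under a 1:1:1:1 ratio (total parts = 4):
  spiny-fruited bitter: 492 × 1/4 = 123
  spiny-fruited non-bitter: 492 × 1/4 = 123
  smooth-fruited bitter: 492 × 1/4 = 123
  smooth-fruited non-bitter: 492 × 1/4 = 123
χ² = Σ (O − E)² / E
  spiny-fruited bitter: (147 − 123)² / 123 = 4.6829
  spiny-fruited non-bitter: (87 − 123)² / 123 = 10.5366
  smooth-fruited bitter: (96 − 123)² / 123 = 5.9268
  smooth-fruited non-bitter: (162 − 123)² / 123 = 12.3659
χ² = 4.6829 + 10.5366 + 5.9268 + 12.3659 = 33.5122 ≈ 33.512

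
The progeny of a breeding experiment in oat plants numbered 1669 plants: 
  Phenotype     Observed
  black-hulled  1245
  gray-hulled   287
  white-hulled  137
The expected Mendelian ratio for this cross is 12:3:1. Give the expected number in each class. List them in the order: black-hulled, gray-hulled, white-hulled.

1251.75, 312.9375, 104.3125

Total ratio parts = 16. Expected numbers out of 1669:
  black-hulled: 1669 × 12/16 = 1251.75
  gray-hulled: 1669 × 3/16 = 312.9375
  white-hulled: 1669 × 1/16 = 104.3125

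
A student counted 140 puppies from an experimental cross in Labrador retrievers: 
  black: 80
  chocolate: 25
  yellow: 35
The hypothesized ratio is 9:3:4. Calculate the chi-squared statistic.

Expected counts for N = 140 under a 9:3:4 ratio (total parts = 16):
  black: 140 × 9/16 = 78.75
  chocolate: 140 × 3/16 = 26.25
  yellow: 140 × 4/16 = 35
χ² = Σ (O − E)² / E
  black: (80 − 78.75)² / 78.75 = 0.0198
  chocolate: (25 − 26.25)² / 26.25 = 0.0595
  yellow: (35 − 35)² / 35 = 0.0000
χ² = 0.0198 + 0.0595 + 0.0000 = 0.0793 ≈ 0.079

0.079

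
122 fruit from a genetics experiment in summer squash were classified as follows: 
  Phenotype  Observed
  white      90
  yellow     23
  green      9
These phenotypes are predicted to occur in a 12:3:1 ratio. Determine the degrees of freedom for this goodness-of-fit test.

A goodness-of-fit test with 3 phenotype classes has df = 3 − 1 = 2.

2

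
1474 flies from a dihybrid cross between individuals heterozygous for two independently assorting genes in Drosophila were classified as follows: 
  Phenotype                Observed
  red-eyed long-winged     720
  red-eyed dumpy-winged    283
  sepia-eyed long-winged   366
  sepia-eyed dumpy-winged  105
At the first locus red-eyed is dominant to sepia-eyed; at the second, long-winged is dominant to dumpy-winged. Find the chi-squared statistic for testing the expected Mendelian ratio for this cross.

A dihybrid F₂ with independent assortment and complete dominance at both loci gives a 9:3:3:1 phenotypic ratio.
Under the 9:3:3:1 hypothesis (Σ ratio = 16, N = 1474):
  red-eyed long-winged: 1474 × 9/16 = 829.125
  red-eyed dumpy-winged: 1474 × 3/16 = 276.375
  sepia-eyed long-winged: 1474 × 3/16 = 276.375
  sepia-eyed dumpy-winged: 1474 × 1/16 = 92.125
χ² = Σ (O − E)² / E
  red-eyed long-winged: (720 − 829.125)² / 829.125 = 14.3624
  red-eyed dumpy-winged: (283 − 276.375)² / 276.375 = 0.1588
  sepia-eyed long-winged: (366 − 276.375)² / 276.375 = 29.0643
  sepia-eyed dumpy-winged: (105 − 92.125)² / 92.125 = 1.7994
χ² = 14.3624 + 0.1588 + 29.0643 + 1.7994 = 45.3849 ≈ 45.385

45.385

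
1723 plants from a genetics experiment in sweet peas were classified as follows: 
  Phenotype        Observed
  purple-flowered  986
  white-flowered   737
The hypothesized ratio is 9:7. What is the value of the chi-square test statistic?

The 9:7 ratio has 16 parts, so with N = 1723 the expected counts are:
  purple-flowered: 1723 × 9/16 = 969.1875
  white-flowered: 1723 × 7/16 = 753.8125
χ² = Σ (O − E)² / E
  purple-flowered: (986 − 969.1875)² / 969.1875 = 0.2916
  white-flowered: (737 − 753.8125)² / 753.8125 = 0.3750
χ² = 0.2916 + 0.3750 = 0.6666 ≈ 0.667

0.667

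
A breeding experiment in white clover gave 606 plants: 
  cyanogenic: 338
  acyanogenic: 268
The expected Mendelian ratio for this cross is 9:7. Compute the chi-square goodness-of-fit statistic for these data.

0.055

Total ratio parts = 16. Expected numbers out of 606:
  cyanogenic: 606 × 9/16 = 340.875
  acyanogenic: 606 × 7/16 = 265.125
χ² = Σ (O − E)² / E
  cyanogenic: (338 − 340.875)² / 340.875 = 0.0242
  acyanogenic: (268 − 265.125)² / 265.125 = 0.0312
χ² = 0.0242 + 0.0312 = 0.0554 ≈ 0.055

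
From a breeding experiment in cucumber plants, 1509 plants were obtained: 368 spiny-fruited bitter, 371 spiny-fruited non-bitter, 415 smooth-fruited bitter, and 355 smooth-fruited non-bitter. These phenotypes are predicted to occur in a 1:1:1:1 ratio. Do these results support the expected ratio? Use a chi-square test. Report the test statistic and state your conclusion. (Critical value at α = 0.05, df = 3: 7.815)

Expected counts for N = 1509 under a 1:1:1:1 ratio (total parts = 4):
  spiny-fruited bitter: 1509 × 1/4 = 377.25
  spiny-fruited non-bitter: 1509 × 1/4 = 377.25
  smooth-fruited bitter: 1509 × 1/4 = 377.25
  smooth-fruited non-bitter: 1509 × 1/4 = 377.25
χ² = Σ (O − E)² / E
  spiny-fruited bitter: (368 − 377.25)² / 377.25 = 0.2268
  spiny-fruited non-bitter: (371 − 377.25)² / 377.25 = 0.1035
  smooth-fruited bitter: (415 − 377.25)² / 377.25 = 3.7775
  smooth-fruited non-bitter: (355 − 377.25)² / 377.25 = 1.3123
χ² = 0.2268 + 0.1035 + 3.7775 + 1.3123 = 5.4201 ≈ 5.420
Degrees of freedom = 4 − 1 = 3; critical value at α = 0.05 is 7.815.
Since 5.420 < 7.815, we fail to reject the null hypothesis — the data are consistent with the 1:1:1:1 ratio.

5.420; consistent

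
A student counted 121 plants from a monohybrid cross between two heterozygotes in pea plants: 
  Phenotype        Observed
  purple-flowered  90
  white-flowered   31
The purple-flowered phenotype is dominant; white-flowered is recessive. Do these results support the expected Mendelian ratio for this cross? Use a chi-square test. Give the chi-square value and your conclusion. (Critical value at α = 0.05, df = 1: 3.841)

For a monohybrid cross between heterozygotes with complete dominance, the expected phenotypic ratio is 3:1.
The 3:1 ratio has 4 parts, so with N = 121 the expected counts are:
  purple-flowered: 121 × 3/4 = 90.75
  white-flowered: 121 × 1/4 = 30.25
χ² = Σ (O − E)² / E
  purple-flowered: (90 − 90.75)² / 90.75 = 0.0062
  white-flowered: (31 − 30.25)² / 30.25 = 0.0186
χ² = 0.0062 + 0.0186 = 0.0248 ≈ 0.025
Degrees of freedom = 2 − 1 = 1; critical value at α = 0.05 is 3.841.
Since 0.025 < 3.841, we fail to reject the null hypothesis — the data are consistent with the 3:1 ratio.

0.025; consistent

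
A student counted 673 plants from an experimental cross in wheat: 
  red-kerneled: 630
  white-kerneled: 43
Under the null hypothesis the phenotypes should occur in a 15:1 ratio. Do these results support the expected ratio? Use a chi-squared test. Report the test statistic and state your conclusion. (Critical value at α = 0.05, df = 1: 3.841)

0.022; consistent

Expected counts for N = 673 under a 15:1 ratio (total parts = 16):
  red-kerneled: 673 × 15/16 = 630.9375
  white-kerneled: 673 × 1/16 = 42.0625
χ² = Σ (O − E)² / E
  red-kerneled: (630 − 630.9375)² / 630.9375 = 0.0014
  white-kerneled: (43 − 42.0625)² / 42.0625 = 0.0209
χ² = 0.0014 + 0.0209 = 0.0223 ≈ 0.022
Degrees of freedom = 2 − 1 = 1; critical value at α = 0.05 is 3.841.
Since 0.022 < 3.841, we fail to reject the null hypothesis — the data are consistent with the 15:1 ratio.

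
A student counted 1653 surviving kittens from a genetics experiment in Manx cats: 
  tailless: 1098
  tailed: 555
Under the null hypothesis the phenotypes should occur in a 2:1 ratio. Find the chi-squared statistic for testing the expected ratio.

0.044

Under the 2:1 hypothesis (Σ ratio = 3, N = 1653):
  tailless: 1653 × 2/3 = 1102
  tailed: 1653 × 1/3 = 551
χ² = Σ (O − E)² / E
  tailless: (1098 − 1102)² / 1102 = 0.0145
  tailed: (555 − 551)² / 551 = 0.0290
χ² = 0.0145 + 0.0290 = 0.0435 ≈ 0.044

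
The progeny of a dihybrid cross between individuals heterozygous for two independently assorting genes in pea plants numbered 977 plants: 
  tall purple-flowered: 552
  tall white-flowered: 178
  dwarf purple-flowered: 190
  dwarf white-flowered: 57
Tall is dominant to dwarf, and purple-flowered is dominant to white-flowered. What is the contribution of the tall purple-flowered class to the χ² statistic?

A dihybrid F₂ with independent assortment and complete dominance at both loci gives a 9:3:3:1 phenotypic ratio.
Under the 9:3:3:1 hypothesis (Σ ratio = 16, N = 977):
  tall purple-flowered: 977 × 9/16 = 549.5625
  tall white-flowered: 977 × 3/16 = 183.1875
  dwarf purple-flowered: 977 × 3/16 = 183.1875
  dwarf white-flowered: 977 × 1/16 = 61.0625
Contribution of tall purple-flowered: (552 − 549.5625)² / 549.5625 = 0.0108

0.011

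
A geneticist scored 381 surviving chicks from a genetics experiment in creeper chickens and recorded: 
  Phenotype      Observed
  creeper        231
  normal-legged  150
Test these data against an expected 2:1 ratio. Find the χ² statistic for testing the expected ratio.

Total ratio parts = 3. Expected numbers out of 381:
  creeper: 381 × 2/3 = 254
  normal-legged: 381 × 1/3 = 127
χ² = Σ (O − E)² / E
  creeper: (231 − 254)² / 254 = 2.0827
  normal-legged: (150 − 127)² / 127 = 4.1654
χ² = 2.0827 + 4.1654 = 6.2481 ≈ 6.248

6.248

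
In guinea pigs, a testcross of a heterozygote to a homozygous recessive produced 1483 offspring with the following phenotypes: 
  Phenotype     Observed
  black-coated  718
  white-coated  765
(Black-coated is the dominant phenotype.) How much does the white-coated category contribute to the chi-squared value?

0.745

A testcross of a heterozygote (Aa × aa) gives a 1:1 phenotypic ratio.
Total ratio parts = 2. Expected numbers out of 1483:
  black-coated: 1483 × 1/2 = 741.5
  white-coated: 1483 × 1/2 = 741.5
Contribution of white-coated: (765 − 741.5)² / 741.5 = 0.7448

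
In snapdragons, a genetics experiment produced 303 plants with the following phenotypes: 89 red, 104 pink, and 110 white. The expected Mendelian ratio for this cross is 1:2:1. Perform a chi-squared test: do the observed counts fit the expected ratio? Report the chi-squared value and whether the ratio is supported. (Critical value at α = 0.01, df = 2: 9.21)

32.696; not consistent

Total ratio parts = 4. Expected numbers out of 303:
  red: 303 × 1/4 = 75.75
  pink: 303 × 2/4 = 151.5
  white: 303 × 1/4 = 75.75
χ² = Σ (O − E)² / E
  red: (89 − 75.75)² / 75.75 = 2.3177
  pink: (104 − 151.5)² / 151.5 = 14.8927
  white: (110 − 75.75)² / 75.75 = 15.4860
χ² = 2.3177 + 14.8927 + 15.4860 = 32.6964 ≈ 32.696
Degrees of freedom = 3 − 1 = 2; critical value at α = 0.01 is 9.21.
Since 32.696 > 9.21, we reject the null hypothesis — the data do not fit the 1:2:1 ratio.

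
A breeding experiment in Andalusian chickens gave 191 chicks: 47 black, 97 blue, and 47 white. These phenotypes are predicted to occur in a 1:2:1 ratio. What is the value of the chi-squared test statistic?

Total ratio parts = 4. Expected numbers out of 191:
  black: 191 × 1/4 = 47.75
  blue: 191 × 2/4 = 95.5
  white: 191 × 1/4 = 47.75
χ² = Σ (O − E)² / E
  black: (47 − 47.75)² / 47.75 = 0.0118
  blue: (97 − 95.5)² / 95.5 = 0.0236
  white: (47 − 47.75)² / 47.75 = 0.0118
χ² = 0.0118 + 0.0236 + 0.0118 = 0.0472 ≈ 0.047

0.047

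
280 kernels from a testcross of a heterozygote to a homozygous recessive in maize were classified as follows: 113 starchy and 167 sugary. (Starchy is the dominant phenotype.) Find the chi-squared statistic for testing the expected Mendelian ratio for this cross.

A testcross of a heterozygote (Aa × aa) gives a 1:1 phenotypic ratio.
The 1:1 ratio has 2 parts, so with N = 280 the expected counts are:
  starchy: 280 × 1/2 = 140
  sugary: 280 × 1/2 = 140
χ² = Σ (O − E)² / E
  starchy: (113 − 140)² / 140 = 5.2071
  sugary: (167 − 140)² / 140 = 5.2071
χ² = 5.2071 + 5.2071 = 10.4142 ≈ 10.414

10.414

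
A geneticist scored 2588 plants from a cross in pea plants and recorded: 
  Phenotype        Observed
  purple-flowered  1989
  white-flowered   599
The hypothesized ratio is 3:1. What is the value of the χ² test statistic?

Expected counts for N = 2588 under a 3:1 ratio (total parts = 4):
  purple-flowered: 2588 × 3/4 = 1941
  white-flowered: 2588 × 1/4 = 647
χ² = Σ (O − E)² / E
  purple-flowered: (1989 − 1941)² / 1941 = 1.1870
  white-flowered: (599 − 647)² / 647 = 3.5611
χ² = 1.1870 + 3.5611 = 4.7481 ≈ 4.748

4.748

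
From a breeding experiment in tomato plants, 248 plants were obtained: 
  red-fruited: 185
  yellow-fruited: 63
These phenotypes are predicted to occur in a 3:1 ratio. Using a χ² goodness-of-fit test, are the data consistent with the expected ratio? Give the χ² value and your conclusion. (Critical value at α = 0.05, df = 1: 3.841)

Expected counts for N = 248 under a 3:1 ratio (total parts = 4):
  red-fruited: 248 × 3/4 = 186
  yellow-fruited: 248 × 1/4 = 62
χ² = Σ (O − E)² / E
  red-fruited: (185 − 186)² / 186 = 0.0054
  yellow-fruited: (63 − 62)² / 62 = 0.0161
χ² = 0.0054 + 0.0161 = 0.0215 ≈ 0.022
Degrees of freedom = 2 − 1 = 1; critical value at α = 0.05 is 3.841.
Since 0.022 < 3.841, we fail to reject the null hypothesis — the data are consistent with the 3:1 ratio.

0.022; consistent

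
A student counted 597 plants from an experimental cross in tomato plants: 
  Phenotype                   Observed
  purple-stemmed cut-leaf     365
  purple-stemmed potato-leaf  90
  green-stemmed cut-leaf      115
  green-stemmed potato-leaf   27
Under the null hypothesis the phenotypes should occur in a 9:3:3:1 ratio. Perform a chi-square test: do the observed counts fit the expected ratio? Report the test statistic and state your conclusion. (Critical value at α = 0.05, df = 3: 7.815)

Under the 9:3:3:1 hypothesis (Σ ratio = 16, N = 597):
  purple-stemmed cut-leaf: 597 × 9/16 = 335.8125
  purple-stemmed potato-leaf: 597 × 3/16 = 111.9375
  green-stemmed cut-leaf: 597 × 3/16 = 111.9375
  green-stemmed potato-leaf: 597 × 1/16 = 37.3125
χ² = Σ (O − E)² / E
  purple-stemmed cut-leaf: (365 − 335.8125)² / 335.8125 = 2.5369
  purple-stemmed potato-leaf: (90 − 111.9375)² / 111.9375 = 4.2993
  green-stemmed cut-leaf: (115 − 111.9375)² / 111.9375 = 0.0838
  green-stemmed potato-leaf: (27 − 37.3125)² / 37.3125 = 2.8502
χ² = 2.5369 + 4.2993 + 0.0838 + 2.8502 = 9.7702 ≈ 9.770
Degrees of freedom = 4 − 1 = 3; critical value at α = 0.05 is 7.815.
Since 9.770 > 7.815, we reject the null hypothesis — the data do not fit the 9:3:3:1 ratio.

9.770; not consistent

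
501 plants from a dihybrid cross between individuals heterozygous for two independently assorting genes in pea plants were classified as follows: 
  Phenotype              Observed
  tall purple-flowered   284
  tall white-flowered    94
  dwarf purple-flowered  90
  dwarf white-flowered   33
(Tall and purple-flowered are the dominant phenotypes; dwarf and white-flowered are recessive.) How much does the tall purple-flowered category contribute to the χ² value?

0.017

A dihybrid F₂ with independent assortment and complete dominance at both loci gives a 9:3:3:1 phenotypic ratio.
Under the 9:3:3:1 hypothesis (Σ ratio = 16, N = 501):
  tall purple-flowered: 501 × 9/16 = 281.8125
  tall white-flowered: 501 × 3/16 = 93.9375
  dwarf purple-flowered: 501 × 3/16 = 93.9375
  dwarf white-flowered: 501 × 1/16 = 31.3125
Contribution of tall purple-flowered: (284 − 281.8125)² / 281.8125 = 0.0170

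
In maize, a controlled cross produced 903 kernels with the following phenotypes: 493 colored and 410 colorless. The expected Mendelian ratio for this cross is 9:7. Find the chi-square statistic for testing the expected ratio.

Total ratio parts = 16. Expected numbers out of 903:
  colored: 903 × 9/16 = 507.9375
  colorless: 903 × 7/16 = 395.0625
χ² = Σ (O − E)² / E
  colored: (493 − 507.9375)² / 507.9375 = 0.4393
  colorless: (410 − 395.0625)² / 395.0625 = 0.5648
χ² = 0.4393 + 0.5648 = 1.0041 ≈ 1.004

1.004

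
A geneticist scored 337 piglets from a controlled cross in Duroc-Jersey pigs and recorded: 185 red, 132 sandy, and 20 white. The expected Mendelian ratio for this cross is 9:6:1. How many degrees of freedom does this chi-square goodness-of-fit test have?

2

A goodness-of-fit test with 3 phenotype classes has df = 3 − 1 = 2.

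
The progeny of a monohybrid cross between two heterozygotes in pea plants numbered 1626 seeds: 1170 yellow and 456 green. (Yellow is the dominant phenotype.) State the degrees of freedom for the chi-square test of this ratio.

For a monohybrid cross between heterozygotes with complete dominance, the expected phenotypic ratio is 3:1.
A goodness-of-fit test with 2 phenotype classes has df = 2 − 1 = 1.

1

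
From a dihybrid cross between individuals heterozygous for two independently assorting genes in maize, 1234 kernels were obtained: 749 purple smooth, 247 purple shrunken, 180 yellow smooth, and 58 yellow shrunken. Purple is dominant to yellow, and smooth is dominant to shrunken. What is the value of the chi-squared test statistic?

A dihybrid F₂ with independent assortment and complete dominance at both loci gives a 9:3:3:1 phenotypic ratio.
Total ratio parts = 16. Expected numbers out of 1234:
  purple smooth: 1234 × 9/16 = 694.125
  purple shrunken: 1234 × 3/16 = 231.375
  yellow smooth: 1234 × 3/16 = 231.375
  yellow shrunken: 1234 × 1/16 = 77.125
χ² = Σ (O − E)² / E
  purple smooth: (749 − 694.125)² / 694.125 = 4.3382
  purple shrunken: (247 − 231.375)² / 231.375 = 1.0552
  yellow smooth: (180 − 231.375)² / 231.375 = 11.4074
  yellow shrunken: (58 − 77.125)² / 77.125 = 4.7425
χ² = 4.3382 + 1.0552 + 11.4074 + 4.7425 = 21.5433 ≈ 21.543

21.543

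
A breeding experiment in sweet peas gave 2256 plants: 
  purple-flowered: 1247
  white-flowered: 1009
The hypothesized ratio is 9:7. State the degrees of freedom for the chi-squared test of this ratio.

A goodness-of-fit test with 2 phenotype classes has df = 2 − 1 = 1.

1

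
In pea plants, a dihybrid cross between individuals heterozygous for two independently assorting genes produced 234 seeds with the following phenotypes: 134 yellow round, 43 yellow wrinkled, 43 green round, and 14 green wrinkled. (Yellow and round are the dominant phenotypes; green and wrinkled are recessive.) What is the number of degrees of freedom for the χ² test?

3

A dihybrid F₂ with independent assortment and complete dominance at both loci gives a 9:3:3:1 phenotypic ratio.
A goodness-of-fit test with 4 phenotype classes has df = 4 − 1 = 3.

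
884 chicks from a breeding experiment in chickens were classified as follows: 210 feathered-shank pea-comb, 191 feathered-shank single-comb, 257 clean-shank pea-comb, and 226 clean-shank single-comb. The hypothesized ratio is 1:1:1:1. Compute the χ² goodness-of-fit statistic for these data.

The 1:1:1:1 ratio has 4 parts, so with N = 884 the expected counts are:
  feathered-shank pea-comb: 884 × 1/4 = 221
  feathered-shank single-comb: 884 × 1/4 = 221
  clean-shank pea-comb: 884 × 1/4 = 221
  clean-shank single-comb: 884 × 1/4 = 221
χ² = Σ (O − E)² / E
  feathered-shank pea-comb: (210 − 221)² / 221 = 0.5475
  feathered-shank single-comb: (191 − 221)² / 221 = 4.0724
  clean-shank pea-comb: (257 − 221)² / 221 = 5.8643
  clean-shank single-comb: (226 − 221)² / 221 = 0.1131
χ² = 0.5475 + 4.0724 + 5.8643 + 0.1131 = 10.5973 ≈ 10.597

10.597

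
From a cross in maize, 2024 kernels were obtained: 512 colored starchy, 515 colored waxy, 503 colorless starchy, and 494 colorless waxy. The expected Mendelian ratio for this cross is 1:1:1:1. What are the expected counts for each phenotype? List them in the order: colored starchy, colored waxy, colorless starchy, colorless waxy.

Total ratio parts = 4. Expected numbers out of 2024:
  colored starchy: 2024 × 1/4 = 506
  colored waxy: 2024 × 1/4 = 506
  colorless starchy: 2024 × 1/4 = 506
  colorless waxy: 2024 × 1/4 = 506

506, 506, 506, 506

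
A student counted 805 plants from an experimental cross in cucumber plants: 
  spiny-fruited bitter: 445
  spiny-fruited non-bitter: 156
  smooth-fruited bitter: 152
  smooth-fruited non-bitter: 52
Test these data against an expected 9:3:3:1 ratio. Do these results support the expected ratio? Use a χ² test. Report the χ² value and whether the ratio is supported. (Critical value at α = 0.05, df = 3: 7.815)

Total ratio parts = 16. Expected numbers out of 805:
  spiny-fruited bitter: 805 × 9/16 = 452.8125
  spiny-fruited non-bitter: 805 × 3/16 = 150.9375
  smooth-fruited bitter: 805 × 3/16 = 150.9375
  smooth-fruited non-bitter: 805 × 1/16 = 50.3125
χ² = Σ (O − E)² / E
  spiny-fruited bitter: (445 − 452.8125)² / 452.8125 = 0.1348
  spiny-fruited non-bitter: (156 − 150.9375)² / 150.9375 = 0.1698
  smooth-fruited bitter: (152 − 150.9375)² / 150.9375 = 0.0075
  smooth-fruited non-bitter: (52 − 50.3125)² / 50.3125 = 0.0566
χ² = 0.1348 + 0.1698 + 0.0075 + 0.0566 = 0.3687 ≈ 0.369
Degrees of freedom = 4 − 1 = 3; critical value at α = 0.05 is 7.815.
Since 0.369 < 7.815, we fail to reject the null hypothesis — the data are consistent with the 9:3:3:1 ratio.

0.369; consistent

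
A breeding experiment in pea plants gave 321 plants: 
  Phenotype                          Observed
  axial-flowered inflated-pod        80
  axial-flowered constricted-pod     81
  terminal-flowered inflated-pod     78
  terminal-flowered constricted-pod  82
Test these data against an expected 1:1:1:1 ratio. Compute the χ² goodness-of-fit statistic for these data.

Under the 1:1:1:1 hypothesis (Σ ratio = 4, N = 321):
  axial-flowered inflated-pod: 321 × 1/4 = 80.25
  axial-flowered constricted-pod: 321 × 1/4 = 80.25
  terminal-flowered inflated-pod: 321 × 1/4 = 80.25
  terminal-flowered constricted-pod: 321 × 1/4 = 80.25
χ² = Σ (O − E)² / E
  axial-flowered inflated-pod: (80 − 80.25)² / 80.25 = 0.0008
  axial-flowered constricted-pod: (81 − 80.25)² / 80.25 = 0.0070
  terminal-flowered inflated-pod: (78 − 80.25)² / 80.25 = 0.0631
  terminal-flowered constricted-pod: (82 − 80.25)² / 80.25 = 0.0382
χ² = 0.0008 + 0.0070 + 0.0631 + 0.0382 = 0.1091 ≈ 0.109

0.109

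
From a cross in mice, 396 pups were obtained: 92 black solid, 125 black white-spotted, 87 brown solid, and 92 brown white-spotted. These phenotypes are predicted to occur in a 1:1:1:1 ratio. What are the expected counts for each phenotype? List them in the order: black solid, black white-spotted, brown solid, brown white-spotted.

The 1:1:1:1 ratio has 4 parts, so with N = 396 the expected counts are:
  black solid: 396 × 1/4 = 99
  black white-spotted: 396 × 1/4 = 99
  brown solid: 396 × 1/4 = 99
  brown white-spotted: 396 × 1/4 = 99

99, 99, 99, 99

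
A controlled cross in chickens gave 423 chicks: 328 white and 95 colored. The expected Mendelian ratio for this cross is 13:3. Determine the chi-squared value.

Expected counts for N = 423 under a 13:3 ratio (total parts = 16):
  white: 423 × 13/16 = 343.6875
  colored: 423 × 3/16 = 79.3125
χ² = Σ (O − E)² / E
  white: (328 − 343.6875)² / 343.6875 = 0.7161
  colored: (95 − 79.3125)² / 79.3125 = 3.1029
χ² = 0.7161 + 3.1029 = 3.819

3.819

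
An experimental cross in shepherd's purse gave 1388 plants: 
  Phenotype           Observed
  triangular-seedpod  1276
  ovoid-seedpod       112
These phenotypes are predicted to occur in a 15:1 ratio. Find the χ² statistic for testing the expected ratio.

Total ratio parts = 16. Expected numbers out of 1388:
  triangular-seedpod: 1388 × 15/16 = 1301.25
  ovoid-seedpod: 1388 × 1/16 = 86.75
χ² = Σ (O − E)² / E
  triangular-seedpod: (1276 − 1301.25)² / 1301.25 = 0.4900
  ovoid-seedpod: (112 − 86.75)² / 86.75 = 7.3494
χ² = 0.4900 + 7.3494 = 7.8394 ≈ 7.839

7.839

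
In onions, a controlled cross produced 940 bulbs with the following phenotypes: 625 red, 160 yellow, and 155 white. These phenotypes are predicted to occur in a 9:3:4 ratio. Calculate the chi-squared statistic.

The 9:3:4 ratio has 16 parts, so with N = 940 the expected counts are:
  red: 940 × 9/16 = 528.75
  yellow: 940 × 3/16 = 176.25
  white: 940 × 4/16 = 235
χ² = Σ (O − E)² / E
  red: (625 − 528.75)² / 528.75 = 17.5207
  yellow: (160 − 176.25)² / 176.25 = 1.4982
  white: (155 − 235)² / 235 = 27.2340
χ² = 17.5207 + 1.4982 + 27.2340 = 46.2529 ≈ 46.253

46.253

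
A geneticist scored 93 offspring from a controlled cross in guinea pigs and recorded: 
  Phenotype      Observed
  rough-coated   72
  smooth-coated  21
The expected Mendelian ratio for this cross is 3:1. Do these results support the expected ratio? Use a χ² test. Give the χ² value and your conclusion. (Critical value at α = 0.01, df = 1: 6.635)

0.290; consistent

Total ratio parts = 4. Expected numbers out of 93:
  rough-coated: 93 × 3/4 = 69.75
  smooth-coated: 93 × 1/4 = 23.25
χ² = Σ (O − E)² / E
  rough-coated: (72 − 69.75)² / 69.75 = 0.0726
  smooth-coated: (21 − 23.25)² / 23.25 = 0.2177
χ² = 0.0726 + 0.2177 = 0.2903 ≈ 0.290
Degrees of freedom = 2 − 1 = 1; critical value at α = 0.01 is 6.635.
Since 0.290 < 6.635, we fail to reject the null hypothesis — the data are consistent with the 3:1 ratio.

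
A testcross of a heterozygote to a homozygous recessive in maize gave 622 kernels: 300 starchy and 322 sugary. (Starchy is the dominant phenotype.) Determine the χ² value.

A testcross of a heterozygote (Aa × aa) gives a 1:1 phenotypic ratio.
Total ratio parts = 2. Expected numbers out of 622:
  starchy: 622 × 1/2 = 311
  sugary: 622 × 1/2 = 311
χ² = Σ (O − E)² / E
  starchy: (300 − 311)² / 311 = 0.3891
  sugary: (322 − 311)² / 311 = 0.3891
χ² = 0.3891 + 0.3891 = 0.7782 ≈ 0.778

0.778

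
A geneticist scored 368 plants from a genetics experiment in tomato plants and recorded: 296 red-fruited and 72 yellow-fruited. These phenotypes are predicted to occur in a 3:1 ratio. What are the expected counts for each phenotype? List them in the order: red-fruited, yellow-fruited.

276, 92

Under the 3:1 hypothesis (Σ ratio = 4, N = 368):
  red-fruited: 368 × 3/4 = 276
  yellow-fruited: 368 × 1/4 = 92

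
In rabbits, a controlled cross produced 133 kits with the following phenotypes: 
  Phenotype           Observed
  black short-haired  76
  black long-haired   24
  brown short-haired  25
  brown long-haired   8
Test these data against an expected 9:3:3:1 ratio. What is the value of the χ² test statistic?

Expected counts for N = 133 under a 9:3:3:1 ratio (total parts = 16):
  black short-haired: 133 × 9/16 = 74.8125
  black long-haired: 133 × 3/16 = 24.9375
  brown short-haired: 133 × 3/16 = 24.9375
  brown long-haired: 133 × 1/16 = 8.3125
χ² = Σ (O − E)² / E
  black short-haired: (76 − 74.8125)² / 74.8125 = 0.0188
  black long-haired: (24 − 24.9375)² / 24.9375 = 0.0352
  brown short-haired: (25 − 24.9375)² / 24.9375 = 0.0002
  brown long-haired: (8 − 8.3125)² / 8.3125 = 0.0117
χ² = 0.0188 + 0.0352 + 0.0002 + 0.0117 = 0.0659 ≈ 0.066

0.066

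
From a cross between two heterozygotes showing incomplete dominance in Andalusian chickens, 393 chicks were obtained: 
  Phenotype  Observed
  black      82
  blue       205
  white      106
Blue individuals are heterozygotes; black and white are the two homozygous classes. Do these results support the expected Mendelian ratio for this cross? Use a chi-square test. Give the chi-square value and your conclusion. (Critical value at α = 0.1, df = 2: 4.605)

3.667; consistent

With incomplete dominance, a heterozygote × heterozygote cross gives a 1:2:1 phenotypic ratio.
Total ratio parts = 4. Expected numbers out of 393:
  black: 393 × 1/4 = 98.25
  blue: 393 × 2/4 = 196.5
  white: 393 × 1/4 = 98.25
χ² = Σ (O − E)² / E
  black: (82 − 98.25)² / 98.25 = 2.6877
  blue: (205 − 196.5)² / 196.5 = 0.3677
  white: (106 − 98.25)² / 98.25 = 0.6113
χ² = 2.6877 + 0.3677 + 0.6113 = 3.6667 ≈ 3.667
Degrees of freedom = 3 − 1 = 2; critical value at α = 0.1 is 4.605.
Since 3.667 < 4.605, we fail to reject the null hypothesis — the data are consistent with the 1:2:1 ratio.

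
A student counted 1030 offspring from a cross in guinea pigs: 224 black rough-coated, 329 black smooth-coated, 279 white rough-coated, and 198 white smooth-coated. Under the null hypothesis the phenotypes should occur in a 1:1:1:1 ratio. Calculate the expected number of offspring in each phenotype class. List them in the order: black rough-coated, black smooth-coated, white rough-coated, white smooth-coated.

Expected counts for N = 1030 under a 1:1:1:1 ratio (total parts = 4):
  black rough-coated: 1030 × 1/4 = 257.5
  black smooth-coated: 1030 × 1/4 = 257.5
  white rough-coated: 1030 × 1/4 = 257.5
  white smooth-coated: 1030 × 1/4 = 257.5

257.5, 257.5, 257.5, 257.5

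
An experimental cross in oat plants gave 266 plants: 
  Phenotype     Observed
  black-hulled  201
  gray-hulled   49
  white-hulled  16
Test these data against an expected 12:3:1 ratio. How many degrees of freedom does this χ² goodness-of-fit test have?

2

A goodness-of-fit test with 3 phenotype classes has df = 3 − 1 = 2.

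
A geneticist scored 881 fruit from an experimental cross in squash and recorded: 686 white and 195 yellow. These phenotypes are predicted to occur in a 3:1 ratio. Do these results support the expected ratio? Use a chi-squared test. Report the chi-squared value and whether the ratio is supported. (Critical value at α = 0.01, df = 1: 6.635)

Total ratio parts = 4. Expected numbers out of 881:
  white: 881 × 3/4 = 660.75
  yellow: 881 × 1/4 = 220.25
χ² = Σ (O − E)² / E
  white: (686 − 660.75)² / 660.75 = 0.9649
  yellow: (195 − 220.25)² / 220.25 = 2.8947
χ² = 0.9649 + 2.8947 = 3.8596 ≈ 3.860
Degrees of freedom = 2 − 1 = 1; critical value at α = 0.01 is 6.635.
Since 3.860 < 6.635, we fail to reject the null hypothesis — the data are consistent with the 3:1 ratio.

3.860; consistent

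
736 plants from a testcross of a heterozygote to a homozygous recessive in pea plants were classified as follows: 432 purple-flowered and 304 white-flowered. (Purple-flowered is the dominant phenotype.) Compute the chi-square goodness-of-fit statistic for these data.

A testcross of a heterozygote (Aa × aa) gives a 1:1 phenotypic ratio.
Under the 1:1 hypothesis (Σ ratio = 2, N = 736):
  purple-flowered: 736 × 1/2 = 368
  white-flowered: 736 × 1/2 = 368
χ² = Σ (O − E)² / E
  purple-flowered: (432 − 368)² / 368 = 11.1304
  white-flowered: (304 − 368)² / 368 = 11.1304
χ² = 11.1304 + 11.1304 = 22.2608 ≈ 22.261

22.261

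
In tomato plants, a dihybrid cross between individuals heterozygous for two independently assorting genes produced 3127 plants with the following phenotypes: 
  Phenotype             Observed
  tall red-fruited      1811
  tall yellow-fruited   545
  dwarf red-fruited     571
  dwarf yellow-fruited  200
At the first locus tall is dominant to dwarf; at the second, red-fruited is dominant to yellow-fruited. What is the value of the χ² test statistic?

4.958

A dihybrid F₂ with independent assortment and complete dominance at both loci gives a 9:3:3:1 phenotypic ratio.
The 9:3:3:1 ratio has 16 parts, so with N = 3127 the expected counts are:
  tall red-fruited: 3127 × 9/16 = 1758.9375
  tall yellow-fruited: 3127 × 3/16 = 586.3125
  dwarf red-fruited: 3127 × 3/16 = 586.3125
  dwarf yellow-fruited: 3127 × 1/16 = 195.4375
χ² = Σ (O − E)² / E
  tall red-fruited: (1811 − 1758.9375)² / 1758.9375 = 1.5410
  tall yellow-fruited: (545 − 586.3125)² / 586.3125 = 2.9109
  dwarf red-fruited: (571 − 586.3125)² / 586.3125 = 0.3999
  dwarf yellow-fruited: (200 − 195.4375)² / 195.4375 = 0.1065
χ² = 1.5410 + 2.9109 + 0.3999 + 0.1065 = 4.9583 ≈ 4.958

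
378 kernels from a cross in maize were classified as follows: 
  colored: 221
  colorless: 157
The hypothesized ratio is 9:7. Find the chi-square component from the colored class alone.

Expected counts for N = 378 under a 9:7 ratio (total parts = 16):
  colored: 378 × 9/16 = 212.625
  colorless: 378 × 7/16 = 165.375
Contribution of colored: (221 − 212.625)² / 212.625 = 0.3299

0.330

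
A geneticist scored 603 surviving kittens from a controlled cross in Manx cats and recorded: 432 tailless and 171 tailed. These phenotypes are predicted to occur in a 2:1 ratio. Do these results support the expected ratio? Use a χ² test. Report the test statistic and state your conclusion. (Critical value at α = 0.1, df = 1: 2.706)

6.716; not consistent

Under the 2:1 hypothesis (Σ ratio = 3, N = 603):
  tailless: 603 × 2/3 = 402
  tailed: 603 × 1/3 = 201
χ² = Σ (O − E)² / E
  tailless: (432 − 402)² / 402 = 2.2388
  tailed: (171 − 201)² / 201 = 4.4776
χ² = 2.2388 + 4.4776 = 6.7164 ≈ 6.716
Degrees of freedom = 2 − 1 = 1; critical value at α = 0.1 is 2.706.
Since 6.716 > 2.706, we reject the null hypothesis — the data do not fit the 2:1 ratio.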